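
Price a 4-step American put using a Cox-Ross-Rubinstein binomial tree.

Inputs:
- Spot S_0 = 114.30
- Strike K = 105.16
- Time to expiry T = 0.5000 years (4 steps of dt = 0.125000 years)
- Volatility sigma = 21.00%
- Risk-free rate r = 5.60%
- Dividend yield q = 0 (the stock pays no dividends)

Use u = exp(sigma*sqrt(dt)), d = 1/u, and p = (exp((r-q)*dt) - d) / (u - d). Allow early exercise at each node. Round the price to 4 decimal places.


dt = T/N = 0.125000
u = exp(sigma*sqrt(dt)) = 1.077072; d = 1/u = 0.928443
p = (exp((r-q)*dt) - d) / (u - d) = 0.528709
Discount per step: exp(-r*dt) = 0.993024
Stock lattice S(k, i) with i counting down-moves:
  k=0: S(0,0) = 114.3000
  k=1: S(1,0) = 123.1093; S(1,1) = 106.1210
  k=2: S(2,0) = 132.5976; S(2,1) = 114.3000; S(2,2) = 98.5273
  k=3: S(3,0) = 142.8172; S(3,1) = 123.1093; S(3,2) = 106.1210; S(3,3) = 91.4770
  k=4: S(4,0) = 153.8244; S(4,1) = 132.5976; S(4,2) = 114.3000; S(4,3) = 98.5273; S(4,4) = 84.9312
Terminal payoffs V(N, i) = max(K - S_T, 0):
  V(4,0) = 0.000000; V(4,1) = 0.000000; V(4,2) = 0.000000; V(4,3) = 6.632653; V(4,4) = 20.228783
Backward induction: V(k, i) = exp(-r*dt) * [p * V(k+1, i) + (1-p) * V(k+1, i+1)]; then take max(V_cont, immediate exercise) for American.
  V(3,0) = exp(-r*dt) * [p*0.000000 + (1-p)*0.000000] = 0.000000; exercise = 0.000000; V(3,0) = max -> 0.000000
  V(3,1) = exp(-r*dt) * [p*0.000000 + (1-p)*0.000000] = 0.000000; exercise = 0.000000; V(3,1) = max -> 0.000000
  V(3,2) = exp(-r*dt) * [p*0.000000 + (1-p)*6.632653] = 3.104102; exercise = 0.000000; V(3,2) = max -> 3.104102
  V(3,3) = exp(-r*dt) * [p*6.632653 + (1-p)*20.228783] = 12.949417; exercise = 13.682967; V(3,3) = max -> 13.682967
  V(2,0) = exp(-r*dt) * [p*0.000000 + (1-p)*0.000000] = 0.000000; exercise = 0.000000; V(2,0) = max -> 0.000000
  V(2,1) = exp(-r*dt) * [p*0.000000 + (1-p)*3.104102] = 1.452730; exercise = 0.000000; V(2,1) = max -> 1.452730
  V(2,2) = exp(-r*dt) * [p*3.104102 + (1-p)*13.682967] = 8.033391; exercise = 6.632653; V(2,2) = max -> 8.033391
  V(1,0) = exp(-r*dt) * [p*0.000000 + (1-p)*1.452730] = 0.679882; exercise = 0.000000; V(1,0) = max -> 0.679882
  V(1,1) = exp(-r*dt) * [p*1.452730 + (1-p)*8.033391] = 4.522366; exercise = 0.000000; V(1,1) = max -> 4.522366
  V(0,0) = exp(-r*dt) * [p*0.679882 + (1-p)*4.522366] = 2.473434; exercise = 0.000000; V(0,0) = max -> 2.473434

Answer: Price = V(0,0) = 2.4734


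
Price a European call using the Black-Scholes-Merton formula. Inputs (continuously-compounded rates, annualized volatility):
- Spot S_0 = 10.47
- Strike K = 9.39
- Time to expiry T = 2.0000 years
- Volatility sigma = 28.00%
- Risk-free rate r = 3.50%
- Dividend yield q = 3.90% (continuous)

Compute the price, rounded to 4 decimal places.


d1 = (ln(S/K) + (r - q + 0.5*sigma^2) * T) / (sigma * sqrt(T)) = 0.45272191
d2 = d1 - sigma * sqrt(T) = 0.05674212
exp(-rT) = 0.93239382; exp(-qT) = 0.92496443
C = S_0 * exp(-qT) * N(d1) - K * exp(-rT) * N(d2)
N(d1) = 0.67462550; N(d2) = 0.52262469
C = 10.4700 * 0.92496443 * 0.67462550 - 9.3900 * 0.93239382 * 0.52262469 = 1.9577

Answer: Price = 1.9577


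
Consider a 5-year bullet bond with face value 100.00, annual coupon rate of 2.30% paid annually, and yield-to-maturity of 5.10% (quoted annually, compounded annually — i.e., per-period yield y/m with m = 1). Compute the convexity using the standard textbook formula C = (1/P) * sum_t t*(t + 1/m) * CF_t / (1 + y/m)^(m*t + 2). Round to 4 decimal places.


Answer: Convexity = 25.4521

Derivation:
Coupon per period c = face * coupon_rate / m = 2.300000
Periods per year m = 1; per-period yield y/m = 0.051000
Number of cashflows N = 5
Cashflows (t years, CF_t, discount factor 1/(1+y/m)^(m*t), PV):
  t = 1.0000: CF_t = 2.300000, DF = 0.951475, PV = 2.188392
  t = 2.0000: CF_t = 2.300000, DF = 0.905304, PV = 2.082200
  t = 3.0000: CF_t = 2.300000, DF = 0.861374, PV = 1.981161
  t = 4.0000: CF_t = 2.300000, DF = 0.819576, PV = 1.885024
  t = 5.0000: CF_t = 102.300000, DF = 0.779806, PV = 79.774126
Price P = sum_t PV_t = 87.910903
Convexity numerator sum_t t*(t + 1/m) * CF_t / (1+y/m)^(m*t + 2):
  t = 1.0000: term = 3.962321
  t = 2.0000: term = 11.310146
  t = 3.0000: term = 21.522638
  t = 4.0000: term = 34.130412
  t = 5.0000: term = 2166.595697
Convexity = (1/P) * sum = 2237.521215 / 87.910903 = 25.452147


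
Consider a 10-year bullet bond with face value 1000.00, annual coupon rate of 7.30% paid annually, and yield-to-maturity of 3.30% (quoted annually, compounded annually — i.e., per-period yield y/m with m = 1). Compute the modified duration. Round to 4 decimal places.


Coupon per period c = face * coupon_rate / m = 73.000000
Periods per year m = 1; per-period yield y/m = 0.033000
Number of cashflows N = 10
Cashflows (t years, CF_t, discount factor 1/(1+y/m)^(m*t), PV):
  t = 1.0000: CF_t = 73.000000, DF = 0.968054, PV = 70.667957
  t = 2.0000: CF_t = 73.000000, DF = 0.937129, PV = 68.410414
  t = 3.0000: CF_t = 73.000000, DF = 0.907192, PV = 66.224989
  t = 4.0000: CF_t = 73.000000, DF = 0.878211, PV = 64.109380
  t = 5.0000: CF_t = 73.000000, DF = 0.850156, PV = 62.061355
  t = 6.0000: CF_t = 73.000000, DF = 0.822997, PV = 60.078756
  t = 7.0000: CF_t = 73.000000, DF = 0.796705, PV = 58.159493
  t = 8.0000: CF_t = 73.000000, DF = 0.771254, PV = 56.301542
  t = 9.0000: CF_t = 73.000000, DF = 0.746616, PV = 54.502945
  t = 10.0000: CF_t = 1073.000000, DF = 0.722764, PV = 775.526258
Price P = sum_t PV_t = 1336.043088
First compute Macaulay numerator sum_t t * PV_t:
  t * PV_t at t = 1.0000: 70.667957
  t * PV_t at t = 2.0000: 136.820828
  t * PV_t at t = 3.0000: 198.674967
  t * PV_t at t = 4.0000: 256.437518
  t * PV_t at t = 5.0000: 310.306774
  t * PV_t at t = 6.0000: 360.472536
  t * PV_t at t = 7.0000: 407.116449
  t * PV_t at t = 8.0000: 450.412334
  t * PV_t at t = 9.0000: 490.526502
  t * PV_t at t = 10.0000: 7755.262578
Macaulay duration D = 10436.698443 / 1336.043088 = 7.811648
Modified duration = D / (1 + y/m) = 7.811648 / (1 + 0.033000) = 7.562099

Answer: Modified duration = 7.5621


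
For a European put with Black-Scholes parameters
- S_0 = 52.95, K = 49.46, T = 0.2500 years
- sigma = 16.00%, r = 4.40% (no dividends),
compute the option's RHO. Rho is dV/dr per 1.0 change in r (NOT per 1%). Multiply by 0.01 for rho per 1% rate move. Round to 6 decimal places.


d1 = 1.0297976244; d2 = 0.9497976244
phi(d1) = 0.2347626895; exp(-qT) = 1.0000000000; exp(-rT) = 0.9890602788
N(-d2) = 0.1711075466
Rho = -K*T*exp(-rT)*N(-d2) = -49.4600 * 0.2500 * 0.9890602788 * 0.1711075466 = -2.092599

Answer: Rho = -2.092599


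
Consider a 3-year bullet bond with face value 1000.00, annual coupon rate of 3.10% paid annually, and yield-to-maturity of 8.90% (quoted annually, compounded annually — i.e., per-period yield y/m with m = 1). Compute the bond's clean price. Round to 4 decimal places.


Answer: Price = 852.9229

Derivation:
Coupon per period c = face * coupon_rate / m = 31.000000
Periods per year m = 1; per-period yield y/m = 0.089000
Number of cashflows N = 3
Cashflows (t years, CF_t, discount factor 1/(1+y/m)^(m*t), PV):
  t = 1.0000: CF_t = 31.000000, DF = 0.918274, PV = 28.466483
  t = 2.0000: CF_t = 31.000000, DF = 0.843226, PV = 26.140021
  t = 3.0000: CF_t = 1031.000000, DF = 0.774313, PV = 798.316354
Price P = sum_t PV_t = 852.922858


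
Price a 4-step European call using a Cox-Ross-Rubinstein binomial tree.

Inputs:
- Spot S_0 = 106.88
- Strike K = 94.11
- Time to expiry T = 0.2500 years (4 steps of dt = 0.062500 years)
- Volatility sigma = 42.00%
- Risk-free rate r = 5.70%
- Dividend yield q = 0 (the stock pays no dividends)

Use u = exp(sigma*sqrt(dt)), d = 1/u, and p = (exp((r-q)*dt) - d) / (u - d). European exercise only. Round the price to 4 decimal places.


dt = T/N = 0.062500
u = exp(sigma*sqrt(dt)) = 1.110711; d = 1/u = 0.900325
p = (exp((r-q)*dt) - d) / (u - d) = 0.490737
Discount per step: exp(-r*dt) = 0.996444
Stock lattice S(k, i) with i counting down-moves:
  k=0: S(0,0) = 106.8800
  k=1: S(1,0) = 118.7128; S(1,1) = 96.2267
  k=2: S(2,0) = 131.8555; S(2,1) = 106.8800; S(2,2) = 86.6352
  k=3: S(3,0) = 146.4533; S(3,1) = 118.7128; S(3,2) = 96.2267; S(3,3) = 77.9998
  k=4: S(4,0) = 162.6673; S(4,1) = 131.8555; S(4,2) = 106.8800; S(4,3) = 86.6352; S(4,4) = 70.2252
Terminal payoffs V(N, i) = max(S_T - K, 0):
  V(4,0) = 68.557251; V(4,1) = 37.745511; V(4,2) = 12.770000; V(4,3) = 0.000000; V(4,4) = 0.000000
Backward induction: V(k, i) = exp(-r*dt) * [p * V(k+1, i) + (1-p) * V(k+1, i+1)].
  V(3,0) = exp(-r*dt) * [p*68.557251 + (1-p)*37.745511] = 52.677986
  V(3,1) = exp(-r*dt) * [p*37.745511 + (1-p)*12.770000] = 24.937420
  V(3,2) = exp(-r*dt) * [p*12.770000 + (1-p)*0.000000] = 6.244432
  V(3,3) = exp(-r*dt) * [p*0.000000 + (1-p)*0.000000] = 0.000000
  V(2,0) = exp(-r*dt) * [p*52.677986 + (1-p)*24.937420] = 38.413662
  V(2,1) = exp(-r*dt) * [p*24.937420 + (1-p)*6.244432] = 15.362953
  V(2,2) = exp(-r*dt) * [p*6.244432 + (1-p)*0.000000] = 3.053479
  V(1,0) = exp(-r*dt) * [p*38.413662 + (1-p)*15.362953] = 26.579939
  V(1,1) = exp(-r*dt) * [p*15.362953 + (1-p)*3.053479] = 9.061858
  V(0,0) = exp(-r*dt) * [p*26.579939 + (1-p)*9.061858] = 17.595839

Answer: Price = V(0,0) = 17.5958


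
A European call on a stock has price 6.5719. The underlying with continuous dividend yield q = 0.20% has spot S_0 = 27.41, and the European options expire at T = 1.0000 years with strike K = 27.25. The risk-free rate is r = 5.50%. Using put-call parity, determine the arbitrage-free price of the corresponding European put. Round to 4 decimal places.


Put-call parity: C - P = S_0 * exp(-qT) - K * exp(-rT).
S_0 * exp(-qT) = 27.4100 * 0.99800200 = 27.35523478
K * exp(-rT) = 27.2500 * 0.94648515 = 25.79172028
P = C - S*exp(-qT) + K*exp(-rT)
P = 6.5719 - 27.35523478 + 25.79172028 = 5.0084

Answer: Put price = 5.0084


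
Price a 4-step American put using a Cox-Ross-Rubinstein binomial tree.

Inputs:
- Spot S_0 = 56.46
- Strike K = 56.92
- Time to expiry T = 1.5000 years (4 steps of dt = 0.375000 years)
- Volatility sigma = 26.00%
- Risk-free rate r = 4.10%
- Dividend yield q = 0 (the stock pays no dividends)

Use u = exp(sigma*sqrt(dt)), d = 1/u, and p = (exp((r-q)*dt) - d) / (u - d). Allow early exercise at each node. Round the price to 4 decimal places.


Answer: Price = V(0,0) = 5.8488

Derivation:
dt = T/N = 0.375000
u = exp(sigma*sqrt(dt)) = 1.172592; d = 1/u = 0.852811
p = (exp((r-q)*dt) - d) / (u - d) = 0.508731
Discount per step: exp(-r*dt) = 0.984743
Stock lattice S(k, i) with i counting down-moves:
  k=0: S(0,0) = 56.4600
  k=1: S(1,0) = 66.2046; S(1,1) = 48.1497
  k=2: S(2,0) = 77.6309; S(2,1) = 56.4600; S(2,2) = 41.0626
  k=3: S(3,0) = 91.0294; S(3,1) = 66.2046; S(3,2) = 48.1497; S(3,3) = 35.0187
  k=4: S(4,0) = 106.7404; S(4,1) = 77.6309; S(4,2) = 56.4600; S(4,3) = 41.0626; S(4,4) = 29.8643
Terminal payoffs V(N, i) = max(K - S_T, 0):
  V(4,0) = 0.000000; V(4,1) = 0.000000; V(4,2) = 0.460000; V(4,3) = 15.857358; V(4,4) = 27.055661
Backward induction: V(k, i) = exp(-r*dt) * [p * V(k+1, i) + (1-p) * V(k+1, i+1)]; then take max(V_cont, immediate exercise) for American.
  V(3,0) = exp(-r*dt) * [p*0.000000 + (1-p)*0.000000] = 0.000000; exercise = 0.000000; V(3,0) = max -> 0.000000
  V(3,1) = exp(-r*dt) * [p*0.000000 + (1-p)*0.460000] = 0.222536; exercise = 0.000000; V(3,1) = max -> 0.222536
  V(3,2) = exp(-r*dt) * [p*0.460000 + (1-p)*15.857358] = 7.901815; exercise = 8.770267; V(3,2) = max -> 8.770267
  V(3,3) = exp(-r*dt) * [p*15.857358 + (1-p)*27.055661] = 21.032858; exercise = 21.901310; V(3,3) = max -> 21.901310
  V(2,0) = exp(-r*dt) * [p*0.000000 + (1-p)*0.222536] = 0.107657; exercise = 0.000000; V(2,0) = max -> 0.107657
  V(2,1) = exp(-r*dt) * [p*0.222536 + (1-p)*8.770267] = 4.354307; exercise = 0.460000; V(2,1) = max -> 4.354307
  V(2,2) = exp(-r*dt) * [p*8.770267 + (1-p)*21.901310] = 14.988906; exercise = 15.857358; V(2,2) = max -> 15.857358
  V(1,0) = exp(-r*dt) * [p*0.107657 + (1-p)*4.354307] = 2.160431; exercise = 0.000000; V(1,0) = max -> 2.160431
  V(1,1) = exp(-r*dt) * [p*4.354307 + (1-p)*15.857358] = 9.852743; exercise = 8.770267; V(1,1) = max -> 9.852743
  V(0,0) = exp(-r*dt) * [p*2.160431 + (1-p)*9.852743] = 5.848805; exercise = 0.460000; V(0,0) = max -> 5.848805


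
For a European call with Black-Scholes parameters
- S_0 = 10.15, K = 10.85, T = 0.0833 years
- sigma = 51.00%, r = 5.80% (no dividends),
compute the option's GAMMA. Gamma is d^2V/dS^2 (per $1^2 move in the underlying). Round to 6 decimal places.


Answer: Gamma = 0.251452

Derivation:
d1 = -0.3466616004; d2 = -0.4938564713
phi(d1) = 0.3756769555; exp(-qT) = 1.0000000000; exp(-rT) = 0.9951802524
Gamma = exp(-qT) * phi(d1) / (S * sigma * sqrt(T)) = 1.0000000000 * 0.3756769555 / (10.1500 * 0.5100 * 0.2886173938) = 0.251452


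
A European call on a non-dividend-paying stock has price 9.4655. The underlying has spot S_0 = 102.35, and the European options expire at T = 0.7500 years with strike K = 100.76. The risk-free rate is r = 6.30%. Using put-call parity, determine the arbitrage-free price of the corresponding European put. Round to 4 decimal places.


Answer: Put price = 3.2253

Derivation:
Put-call parity: C - P = S_0 * exp(-qT) - K * exp(-rT).
S_0 * exp(-qT) = 102.3500 * 1.00000000 = 102.35000000
K * exp(-rT) = 100.7600 * 0.95384891 = 96.10981572
P = C - S*exp(-qT) + K*exp(-rT)
P = 9.4655 - 102.35000000 + 96.10981572 = 3.2253


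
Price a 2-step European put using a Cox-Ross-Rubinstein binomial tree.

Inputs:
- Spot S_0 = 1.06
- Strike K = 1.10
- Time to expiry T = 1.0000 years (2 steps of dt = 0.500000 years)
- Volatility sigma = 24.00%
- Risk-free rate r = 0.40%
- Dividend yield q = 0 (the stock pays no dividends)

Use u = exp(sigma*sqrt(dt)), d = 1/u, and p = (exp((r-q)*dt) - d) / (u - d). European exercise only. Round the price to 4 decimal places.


Answer: Price = V(0,0) = 0.1187

Derivation:
dt = T/N = 0.500000
u = exp(sigma*sqrt(dt)) = 1.184956; d = 1/u = 0.843913
p = (exp((r-q)*dt) - d) / (u - d) = 0.463545
Discount per step: exp(-r*dt) = 0.998002
Stock lattice S(k, i) with i counting down-moves:
  k=0: S(0,0) = 1.0600
  k=1: S(1,0) = 1.2561; S(1,1) = 0.8945
  k=2: S(2,0) = 1.4884; S(2,1) = 1.0600; S(2,2) = 0.7549
Terminal payoffs V(N, i) = max(K - S_T, 0):
  V(2,0) = 0.000000; V(2,1) = 0.040000; V(2,2) = 0.345079
Backward induction: V(k, i) = exp(-r*dt) * [p * V(k+1, i) + (1-p) * V(k+1, i+1)].
  V(1,0) = exp(-r*dt) * [p*0.000000 + (1-p)*0.040000] = 0.021415
  V(1,1) = exp(-r*dt) * [p*0.040000 + (1-p)*0.345079] = 0.203254
  V(0,0) = exp(-r*dt) * [p*0.021415 + (1-p)*0.203254] = 0.118726


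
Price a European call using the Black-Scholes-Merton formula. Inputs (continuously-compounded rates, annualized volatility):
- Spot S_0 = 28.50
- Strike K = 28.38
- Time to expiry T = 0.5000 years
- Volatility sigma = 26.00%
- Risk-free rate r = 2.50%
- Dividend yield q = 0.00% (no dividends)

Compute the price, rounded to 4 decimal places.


Answer: Price = 2.3149

Derivation:
d1 = (ln(S/K) + (r - q + 0.5*sigma^2) * T) / (sigma * sqrt(T)) = 0.18286551
d2 = d1 - sigma * sqrt(T) = -0.00098225
exp(-rT) = 0.98757780; exp(-qT) = 1.00000000
C = S_0 * exp(-qT) * N(d1) - K * exp(-rT) * N(d2)
N(d1) = 0.57254823; N(d2) = 0.49960814
C = 28.5000 * 1.00000000 * 0.57254823 - 28.3800 * 0.98757780 * 0.49960814 = 2.3149


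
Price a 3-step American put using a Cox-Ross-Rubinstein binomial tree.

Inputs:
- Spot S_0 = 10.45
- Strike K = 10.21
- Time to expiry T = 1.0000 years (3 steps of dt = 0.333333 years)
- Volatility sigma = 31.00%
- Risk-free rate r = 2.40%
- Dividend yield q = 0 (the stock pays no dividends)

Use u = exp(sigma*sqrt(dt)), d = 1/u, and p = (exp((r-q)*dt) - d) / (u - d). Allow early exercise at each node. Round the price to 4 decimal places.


Answer: Price = V(0,0) = 1.1544

Derivation:
dt = T/N = 0.333333
u = exp(sigma*sqrt(dt)) = 1.195995; d = 1/u = 0.836124
p = (exp((r-q)*dt) - d) / (u - d) = 0.477694
Discount per step: exp(-r*dt) = 0.992032
Stock lattice S(k, i) with i counting down-moves:
  k=0: S(0,0) = 10.4500
  k=1: S(1,0) = 12.4981; S(1,1) = 8.7375
  k=2: S(2,0) = 14.9477; S(2,1) = 10.4500; S(2,2) = 7.3056
  k=3: S(3,0) = 17.8774; S(3,1) = 12.4981; S(3,2) = 8.7375; S(3,3) = 6.1084
Terminal payoffs V(N, i) = max(K - S_T, 0):
  V(3,0) = 0.000000; V(3,1) = 0.000000; V(3,2) = 1.472506; V(3,3) = 4.101592
Backward induction: V(k, i) = exp(-r*dt) * [p * V(k+1, i) + (1-p) * V(k+1, i+1)]; then take max(V_cont, immediate exercise) for American.
  V(2,0) = exp(-r*dt) * [p*0.000000 + (1-p)*0.000000] = 0.000000; exercise = 0.000000; V(2,0) = max -> 0.000000
  V(2,1) = exp(-r*dt) * [p*0.000000 + (1-p)*1.472506] = 0.762971; exercise = 0.000000; V(2,1) = max -> 0.762971
  V(2,2) = exp(-r*dt) * [p*1.472506 + (1-p)*4.101592] = 2.823019; exercise = 2.904373; V(2,2) = max -> 2.904373
  V(1,0) = exp(-r*dt) * [p*0.000000 + (1-p)*0.762971] = 0.395329; exercise = 0.000000; V(1,0) = max -> 0.395329
  V(1,1) = exp(-r*dt) * [p*0.762971 + (1-p)*2.904373] = 1.866447; exercise = 1.472506; V(1,1) = max -> 1.866447
  V(0,0) = exp(-r*dt) * [p*0.395329 + (1-p)*1.866447] = 1.154431; exercise = 0.000000; V(0,0) = max -> 1.154431


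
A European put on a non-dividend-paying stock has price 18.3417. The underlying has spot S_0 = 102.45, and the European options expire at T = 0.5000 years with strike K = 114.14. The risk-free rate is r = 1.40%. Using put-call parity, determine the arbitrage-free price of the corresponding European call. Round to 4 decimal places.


Put-call parity: C - P = S_0 * exp(-qT) - K * exp(-rT).
S_0 * exp(-qT) = 102.4500 * 1.00000000 = 102.45000000
K * exp(-rT) = 114.1400 * 0.99302444 = 113.34380992
C = P + S*exp(-qT) - K*exp(-rT)
C = 18.3417 + 102.45000000 - 113.34380992 = 7.4479

Answer: Call price = 7.4479


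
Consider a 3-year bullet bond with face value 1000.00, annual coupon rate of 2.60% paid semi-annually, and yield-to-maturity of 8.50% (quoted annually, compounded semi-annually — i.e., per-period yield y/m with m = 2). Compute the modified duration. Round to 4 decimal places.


Coupon per period c = face * coupon_rate / m = 13.000000
Periods per year m = 2; per-period yield y/m = 0.042500
Number of cashflows N = 6
Cashflows (t years, CF_t, discount factor 1/(1+y/m)^(m*t), PV):
  t = 0.5000: CF_t = 13.000000, DF = 0.959233, PV = 12.470024
  t = 1.0000: CF_t = 13.000000, DF = 0.920127, PV = 11.961654
  t = 1.5000: CF_t = 13.000000, DF = 0.882616, PV = 11.474008
  t = 2.0000: CF_t = 13.000000, DF = 0.846634, PV = 11.006243
  t = 2.5000: CF_t = 13.000000, DF = 0.812119, PV = 10.557547
  t = 3.0000: CF_t = 1013.000000, DF = 0.779011, PV = 789.138194
Price P = sum_t PV_t = 846.607670
First compute Macaulay numerator sum_t t * PV_t:
  t * PV_t at t = 0.5000: 6.235012
  t * PV_t at t = 1.0000: 11.961654
  t * PV_t at t = 1.5000: 17.211013
  t * PV_t at t = 2.0000: 22.012486
  t * PV_t at t = 2.5000: 26.393868
  t * PV_t at t = 3.0000: 2367.414581
Macaulay duration D = 2451.228614 / 846.607670 = 2.895354
Modified duration = D / (1 + y/m) = 2.895354 / (1 + 0.042500) = 2.777318

Answer: Modified duration = 2.7773


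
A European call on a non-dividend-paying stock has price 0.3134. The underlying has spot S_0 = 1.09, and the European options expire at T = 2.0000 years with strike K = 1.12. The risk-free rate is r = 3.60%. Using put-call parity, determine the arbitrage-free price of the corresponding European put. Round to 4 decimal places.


Answer: Put price = 0.2656

Derivation:
Put-call parity: C - P = S_0 * exp(-qT) - K * exp(-rT).
S_0 * exp(-qT) = 1.0900 * 1.00000000 = 1.09000000
K * exp(-rT) = 1.1200 * 0.93053090 = 1.04219460
P = C - S*exp(-qT) + K*exp(-rT)
P = 0.3134 - 1.09000000 + 1.04219460 = 0.2656


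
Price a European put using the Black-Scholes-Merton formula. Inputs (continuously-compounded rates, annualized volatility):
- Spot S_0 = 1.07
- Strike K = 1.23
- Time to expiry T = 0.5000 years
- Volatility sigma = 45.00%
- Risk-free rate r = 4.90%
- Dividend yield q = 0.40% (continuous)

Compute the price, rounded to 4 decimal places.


Answer: Price = 0.2190

Derivation:
d1 = (ln(S/K) + (r - q + 0.5*sigma^2) * T) / (sigma * sqrt(T)) = -0.20814245
d2 = d1 - sigma * sqrt(T) = -0.52634050
exp(-rT) = 0.97579769; exp(-qT) = 0.99800200
P = K * exp(-rT) * N(-d2) - S_0 * exp(-qT) * N(-d1)
N(-d1) = 0.58244113; N(-d2) = 0.70067418
P = 1.2300 * 0.97579769 * 0.70067418 - 1.0700 * 0.99800200 * 0.58244113 = 0.2190


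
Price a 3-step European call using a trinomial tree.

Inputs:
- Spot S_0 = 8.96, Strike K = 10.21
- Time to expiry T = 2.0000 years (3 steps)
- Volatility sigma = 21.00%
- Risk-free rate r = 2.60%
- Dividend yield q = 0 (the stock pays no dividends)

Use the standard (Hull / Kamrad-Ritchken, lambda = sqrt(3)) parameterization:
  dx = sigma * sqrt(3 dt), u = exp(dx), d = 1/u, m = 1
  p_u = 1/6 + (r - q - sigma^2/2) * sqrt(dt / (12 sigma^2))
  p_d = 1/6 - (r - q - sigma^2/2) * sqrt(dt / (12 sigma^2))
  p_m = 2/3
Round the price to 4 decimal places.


Answer: Price = V(0,0) = 0.8151

Derivation:
dt = T/N = 0.666667; dx = sigma*sqrt(3*dt) = 0.296985
u = exp(dx) = 1.345795; d = 1/u = 0.743055
p_u = 0.171100, p_m = 0.666667, p_d = 0.162233
Discount per step: exp(-r*dt) = 0.982816
Stock lattice S(k, j) with j the centered position index:
  k=0: S(0,+0) = 8.9600
  k=1: S(1,-1) = 6.6578; S(1,+0) = 8.9600; S(1,+1) = 12.0583
  k=2: S(2,-2) = 4.9471; S(2,-1) = 6.6578; S(2,+0) = 8.9600; S(2,+1) = 12.0583; S(2,+2) = 16.2280
  k=3: S(3,-3) = 3.6760; S(3,-2) = 4.9471; S(3,-1) = 6.6578; S(3,+0) = 8.9600; S(3,+1) = 12.0583; S(3,+2) = 16.2280; S(3,+3) = 21.8396
Terminal payoffs V(N, j) = max(S_T - K, 0):
  V(3,-3) = 0.000000; V(3,-2) = 0.000000; V(3,-1) = 0.000000; V(3,+0) = 0.000000; V(3,+1) = 1.848322; V(3,+2) = 6.018029; V(3,+3) = 11.629599
Backward induction: V(k, j) = exp(-r*dt) * [p_u * V(k+1, j+1) + p_m * V(k+1, j) + p_d * V(k+1, j-1)]
  V(2,-2) = exp(-r*dt) * [p_u*0.000000 + p_m*0.000000 + p_d*0.000000] = 0.000000
  V(2,-1) = exp(-r*dt) * [p_u*0.000000 + p_m*0.000000 + p_d*0.000000] = 0.000000
  V(2,+0) = exp(-r*dt) * [p_u*1.848322 + p_m*0.000000 + p_d*0.000000] = 0.310814
  V(2,+1) = exp(-r*dt) * [p_u*6.018029 + p_m*1.848322 + p_d*0.000000] = 2.223032
  V(2,+2) = exp(-r*dt) * [p_u*11.629599 + p_m*6.018029 + p_d*1.848322] = 6.193416
  V(1,-1) = exp(-r*dt) * [p_u*0.310814 + p_m*0.000000 + p_d*0.000000] = 0.052266
  V(1,+0) = exp(-r*dt) * [p_u*2.223032 + p_m*0.310814 + p_d*0.000000] = 0.577473
  V(1,+1) = exp(-r*dt) * [p_u*6.193416 + p_m*2.223032 + p_d*0.310814] = 2.547596
  V(0,+0) = exp(-r*dt) * [p_u*2.547596 + p_m*0.577473 + p_d*0.052266] = 0.815104


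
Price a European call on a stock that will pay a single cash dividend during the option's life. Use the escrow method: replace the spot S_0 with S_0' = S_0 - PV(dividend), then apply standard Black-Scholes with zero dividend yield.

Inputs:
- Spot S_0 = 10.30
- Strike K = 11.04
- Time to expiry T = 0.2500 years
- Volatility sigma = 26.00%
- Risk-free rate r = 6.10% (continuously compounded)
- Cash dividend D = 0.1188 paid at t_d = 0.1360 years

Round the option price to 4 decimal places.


Answer: Price = 0.2682

Derivation:
PV(D) = D * exp(-r * t_d) = 0.1188 * 0.99173832 = 0.11781851
S_0' = S_0 - PV(D) = 10.3000 - 0.11781851 = 10.18218149
d1 = (ln(S_0'/K) + (r + sigma^2/2)*T) / (sigma*sqrt(T)) = -0.43989047
d2 = d1 - sigma*sqrt(T) = -0.56989047
exp(-rT) = 0.98486569
N(d1) = 0.33000822; N(d2) = 0.28437599
C = S_0' * N(d1) - K * exp(-rT) * N(d2) = 10.18218149 * 0.33000822 - 11.0400 * 0.98486569 * 0.28437599 = 0.2682


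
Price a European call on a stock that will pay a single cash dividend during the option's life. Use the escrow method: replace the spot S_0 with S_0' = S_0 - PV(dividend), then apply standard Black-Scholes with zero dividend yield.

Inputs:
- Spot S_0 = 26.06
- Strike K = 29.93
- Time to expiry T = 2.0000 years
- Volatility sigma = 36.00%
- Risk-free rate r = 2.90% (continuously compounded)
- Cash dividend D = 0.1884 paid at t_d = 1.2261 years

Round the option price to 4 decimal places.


PV(D) = D * exp(-r * t_d) = 0.1884 * 0.96506782 = 0.18181878
S_0' = S_0 - PV(D) = 26.0600 - 0.18181878 = 25.87818122
d1 = (ln(S_0'/K) + (r + sigma^2/2)*T) / (sigma*sqrt(T)) = 0.08276855
d2 = d1 - sigma*sqrt(T) = -0.42634833
exp(-rT) = 0.94364995
N(d1) = 0.53298221; N(d2) = 0.33492702
C = S_0' * N(d1) - K * exp(-rT) * N(d2) = 25.87818122 * 0.53298221 - 29.9300 * 0.94364995 * 0.33492702 = 4.3331

Answer: Price = 4.3331


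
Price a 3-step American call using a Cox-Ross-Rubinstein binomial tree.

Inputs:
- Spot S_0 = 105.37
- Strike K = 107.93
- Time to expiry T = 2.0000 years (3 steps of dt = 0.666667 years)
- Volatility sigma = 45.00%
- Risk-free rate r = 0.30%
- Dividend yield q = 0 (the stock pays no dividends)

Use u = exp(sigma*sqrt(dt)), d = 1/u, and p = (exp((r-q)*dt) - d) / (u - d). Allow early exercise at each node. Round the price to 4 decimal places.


Answer: Price = V(0,0) = 27.6901

Derivation:
dt = T/N = 0.666667
u = exp(sigma*sqrt(dt)) = 1.444009; d = 1/u = 0.692516
p = (exp((r-q)*dt) - d) / (u - d) = 0.411828
Discount per step: exp(-r*dt) = 0.998002
Stock lattice S(k, i) with i counting down-moves:
  k=0: S(0,0) = 105.3700
  k=1: S(1,0) = 152.1553; S(1,1) = 72.9704
  k=2: S(2,0) = 219.7136; S(2,1) = 105.3700; S(2,2) = 50.5332
  k=3: S(3,0) = 317.2685; S(3,1) = 152.1553; S(3,2) = 72.9704; S(3,3) = 34.9951
Terminal payoffs V(N, i) = max(S_T - K, 0):
  V(3,0) = 209.338478; V(3,1) = 44.225257; V(3,2) = 0.000000; V(3,3) = 0.000000
Backward induction: V(k, i) = exp(-r*dt) * [p * V(k+1, i) + (1-p) * V(k+1, i+1)]; then take max(V_cont, immediate exercise) for American.
  V(2,0) = exp(-r*dt) * [p*209.338478 + (1-p)*44.225257] = 111.999246; exercise = 111.783602; V(2,0) = max -> 111.999246
  V(2,1) = exp(-r*dt) * [p*44.225257 + (1-p)*0.000000] = 18.176800; exercise = 0.000000; V(2,1) = max -> 18.176800
  V(2,2) = exp(-r*dt) * [p*0.000000 + (1-p)*0.000000] = 0.000000; exercise = 0.000000; V(2,2) = max -> 0.000000
  V(1,0) = exp(-r*dt) * [p*111.999246 + (1-p)*18.176800] = 56.701972; exercise = 44.225257; V(1,0) = max -> 56.701972
  V(1,1) = exp(-r*dt) * [p*18.176800 + (1-p)*0.000000] = 7.470755; exercise = 0.000000; V(1,1) = max -> 7.470755
  V(0,0) = exp(-r*dt) * [p*56.701972 + (1-p)*7.470755] = 27.690102; exercise = 0.000000; V(0,0) = max -> 27.690102


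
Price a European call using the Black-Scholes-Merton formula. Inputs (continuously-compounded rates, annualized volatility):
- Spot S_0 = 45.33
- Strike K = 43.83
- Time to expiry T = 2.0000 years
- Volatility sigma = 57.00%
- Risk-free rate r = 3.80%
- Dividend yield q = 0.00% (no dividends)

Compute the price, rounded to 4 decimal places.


Answer: Price = 15.9268

Derivation:
d1 = (ln(S/K) + (r - q + 0.5*sigma^2) * T) / (sigma * sqrt(T)) = 0.53907656
d2 = d1 - sigma * sqrt(T) = -0.26702517
exp(-rT) = 0.92681621; exp(-qT) = 1.00000000
C = S_0 * exp(-qT) * N(d1) - K * exp(-rT) * N(d2)
N(d1) = 0.70508299; N(d2) = 0.39472489
C = 45.3300 * 1.00000000 * 0.70508299 - 43.8300 * 0.92681621 * 0.39472489 = 15.9268


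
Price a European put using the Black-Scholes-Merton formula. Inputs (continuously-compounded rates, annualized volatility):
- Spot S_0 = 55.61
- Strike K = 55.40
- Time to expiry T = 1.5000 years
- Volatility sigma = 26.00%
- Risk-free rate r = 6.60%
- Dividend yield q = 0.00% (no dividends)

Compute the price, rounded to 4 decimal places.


d1 = (ln(S/K) + (r - q + 0.5*sigma^2) * T) / (sigma * sqrt(T)) = 0.48199504
d2 = d1 - sigma * sqrt(T) = 0.16356137
exp(-rT) = 0.90574271; exp(-qT) = 1.00000000
P = K * exp(-rT) * N(-d2) - S_0 * exp(-qT) * N(-d1)
N(-d1) = 0.31490474; N(-d2) = 0.43503823
P = 55.4000 * 0.90574271 * 0.43503823 - 55.6100 * 1.00000000 * 0.31490474 = 4.3176

Answer: Price = 4.3176


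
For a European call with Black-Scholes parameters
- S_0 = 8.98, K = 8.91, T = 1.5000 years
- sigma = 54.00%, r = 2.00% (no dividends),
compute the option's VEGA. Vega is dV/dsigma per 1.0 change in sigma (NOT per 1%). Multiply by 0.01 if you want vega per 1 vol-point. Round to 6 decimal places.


d1 = 0.3878746457; d2 = -0.2734875849
phi(d1) = 0.3700334383; exp(-qT) = 1.0000000000; exp(-rT) = 0.9704455335
Vega = S * exp(-qT) * phi(d1) * sqrt(T) = 8.9800 * 1.0000000000 * 0.3700334383 * 1.2247448714 = 4.069705

Answer: Vega = 4.069705


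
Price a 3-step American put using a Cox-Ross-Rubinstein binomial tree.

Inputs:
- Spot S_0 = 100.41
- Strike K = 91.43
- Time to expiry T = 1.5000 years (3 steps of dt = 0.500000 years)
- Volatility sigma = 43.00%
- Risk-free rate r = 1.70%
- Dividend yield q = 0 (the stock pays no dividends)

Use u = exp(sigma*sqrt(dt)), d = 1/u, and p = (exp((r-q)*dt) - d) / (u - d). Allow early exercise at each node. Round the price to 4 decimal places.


Answer: Price = V(0,0) = 16.0777

Derivation:
dt = T/N = 0.500000
u = exp(sigma*sqrt(dt)) = 1.355345; d = 1/u = 0.737820
p = (exp((r-q)*dt) - d) / (u - d) = 0.438390
Discount per step: exp(-r*dt) = 0.991536
Stock lattice S(k, i) with i counting down-moves:
  k=0: S(0,0) = 100.4100
  k=1: S(1,0) = 136.0902; S(1,1) = 74.0845
  k=2: S(2,0) = 184.4491; S(2,1) = 100.4100; S(2,2) = 54.6610
  k=3: S(3,0) = 249.9922; S(3,1) = 136.0902; S(3,2) = 74.0845; S(3,3) = 40.3299
Terminal payoffs V(N, i) = max(K - S_T, 0):
  V(3,0) = 0.000000; V(3,1) = 0.000000; V(3,2) = 17.345533; V(3,3) = 51.100063
Backward induction: V(k, i) = exp(-r*dt) * [p * V(k+1, i) + (1-p) * V(k+1, i+1)]; then take max(V_cont, immediate exercise) for American.
  V(2,0) = exp(-r*dt) * [p*0.000000 + (1-p)*0.000000] = 0.000000; exercise = 0.000000; V(2,0) = max -> 0.000000
  V(2,1) = exp(-r*dt) * [p*0.000000 + (1-p)*17.345533] = 9.658981; exercise = 0.000000; V(2,1) = max -> 9.658981
  V(2,2) = exp(-r*dt) * [p*17.345533 + (1-p)*51.100063] = 35.995166; exercise = 36.769028; V(2,2) = max -> 36.769028
  V(1,0) = exp(-r*dt) * [p*0.000000 + (1-p)*9.658981] = 5.378671; exercise = 0.000000; V(1,0) = max -> 5.378671
  V(1,1) = exp(-r*dt) * [p*9.658981 + (1-p)*36.769028] = 24.673646; exercise = 17.345533; V(1,1) = max -> 24.673646
  V(0,0) = exp(-r*dt) * [p*5.378671 + (1-p)*24.673646] = 16.077688; exercise = 0.000000; V(0,0) = max -> 16.077688


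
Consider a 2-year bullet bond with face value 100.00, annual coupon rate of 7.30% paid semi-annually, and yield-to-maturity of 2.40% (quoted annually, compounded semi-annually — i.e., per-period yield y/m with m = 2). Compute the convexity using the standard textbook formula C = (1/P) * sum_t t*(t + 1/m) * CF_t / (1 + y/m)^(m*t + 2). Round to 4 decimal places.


Coupon per period c = face * coupon_rate / m = 3.650000
Periods per year m = 2; per-period yield y/m = 0.012000
Number of cashflows N = 4
Cashflows (t years, CF_t, discount factor 1/(1+y/m)^(m*t), PV):
  t = 0.5000: CF_t = 3.650000, DF = 0.988142, PV = 3.606719
  t = 1.0000: CF_t = 3.650000, DF = 0.976425, PV = 3.563952
  t = 1.5000: CF_t = 3.650000, DF = 0.964847, PV = 3.521692
  t = 2.0000: CF_t = 103.650000, DF = 0.953406, PV = 98.820548
Price P = sum_t PV_t = 109.512911
Convexity numerator sum_t t*(t + 1/m) * CF_t / (1+y/m)^(m*t + 2):
  t = 0.5000: term = 1.760846
  t = 1.0000: term = 5.219899
  t = 1.5000: term = 10.316005
  t = 2.0000: term = 482.454360
Convexity = (1/P) * sum = 499.751110 / 109.512911 = 4.563399

Answer: Convexity = 4.5634


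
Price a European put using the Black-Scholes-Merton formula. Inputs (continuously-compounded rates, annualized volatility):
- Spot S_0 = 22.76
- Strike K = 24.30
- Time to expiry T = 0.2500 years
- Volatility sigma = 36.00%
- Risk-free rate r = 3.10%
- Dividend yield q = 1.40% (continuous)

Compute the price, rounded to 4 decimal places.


Answer: Price = 2.4896

Derivation:
d1 = (ln(S/K) + (r - q + 0.5*sigma^2) * T) / (sigma * sqrt(T)) = -0.25012078
d2 = d1 - sigma * sqrt(T) = -0.43012078
exp(-rT) = 0.99227995; exp(-qT) = 0.99650612
P = K * exp(-rT) * N(-d2) - S_0 * exp(-qT) * N(-d1)
N(-d1) = 0.59875303; N(-d2) = 0.66644611
P = 24.3000 * 0.99227995 * 0.66644611 - 22.7600 * 0.99650612 * 0.59875303 = 2.4896


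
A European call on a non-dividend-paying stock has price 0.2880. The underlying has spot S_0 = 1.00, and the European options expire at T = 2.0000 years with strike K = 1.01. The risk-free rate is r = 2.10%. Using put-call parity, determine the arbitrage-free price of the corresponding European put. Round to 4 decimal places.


Put-call parity: C - P = S_0 * exp(-qT) - K * exp(-rT).
S_0 * exp(-qT) = 1.0000 * 1.00000000 = 1.00000000
K * exp(-rT) = 1.0100 * 0.95886978 = 0.96845848
P = C - S*exp(-qT) + K*exp(-rT)
P = 0.2880 - 1.00000000 + 0.96845848 = 0.2565

Answer: Put price = 0.2565


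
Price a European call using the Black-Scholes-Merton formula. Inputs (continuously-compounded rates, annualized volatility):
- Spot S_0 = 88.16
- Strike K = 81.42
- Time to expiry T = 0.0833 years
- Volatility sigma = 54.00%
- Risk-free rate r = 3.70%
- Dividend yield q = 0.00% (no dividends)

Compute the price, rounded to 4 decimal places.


Answer: Price = 9.4741

Derivation:
d1 = (ln(S/K) + (r - q + 0.5*sigma^2) * T) / (sigma * sqrt(T)) = 0.60800500
d2 = d1 - sigma * sqrt(T) = 0.45215161
exp(-rT) = 0.99692264; exp(-qT) = 1.00000000
C = S_0 * exp(-qT) * N(d1) - K * exp(-rT) * N(d2)
N(d1) = 0.72840792; N(d2) = 0.67442012
C = 88.1600 * 1.00000000 * 0.72840792 - 81.4200 * 0.99692264 * 0.67442012 = 9.4741


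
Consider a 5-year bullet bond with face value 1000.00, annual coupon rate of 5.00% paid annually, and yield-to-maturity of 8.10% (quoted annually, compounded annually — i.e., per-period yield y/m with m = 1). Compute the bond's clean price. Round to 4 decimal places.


Answer: Price = 876.5515

Derivation:
Coupon per period c = face * coupon_rate / m = 50.000000
Periods per year m = 1; per-period yield y/m = 0.081000
Number of cashflows N = 5
Cashflows (t years, CF_t, discount factor 1/(1+y/m)^(m*t), PV):
  t = 1.0000: CF_t = 50.000000, DF = 0.925069, PV = 46.253469
  t = 2.0000: CF_t = 50.000000, DF = 0.855753, PV = 42.787668
  t = 3.0000: CF_t = 50.000000, DF = 0.791631, PV = 39.581561
  t = 4.0000: CF_t = 50.000000, DF = 0.732314, PV = 36.615691
  t = 5.0000: CF_t = 1050.000000, DF = 0.677441, PV = 711.313136
Price P = sum_t PV_t = 876.551525


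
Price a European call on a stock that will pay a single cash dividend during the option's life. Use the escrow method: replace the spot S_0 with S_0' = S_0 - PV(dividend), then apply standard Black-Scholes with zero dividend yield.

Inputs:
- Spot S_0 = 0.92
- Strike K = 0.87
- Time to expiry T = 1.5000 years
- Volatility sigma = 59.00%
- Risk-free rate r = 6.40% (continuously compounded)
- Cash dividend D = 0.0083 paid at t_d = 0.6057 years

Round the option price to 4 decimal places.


PV(D) = D * exp(-r * t_d) = 0.0083 * 0.96197694 = 0.00798441
S_0' = S_0 - PV(D) = 0.9200 - 0.00798441 = 0.91201559
d1 = (ln(S_0'/K) + (r + sigma^2/2)*T) / (sigma*sqrt(T)) = 0.55942315
d2 = d1 - sigma*sqrt(T) = -0.16317632
exp(-rT) = 0.90846402
N(d1) = 0.71206352; N(d2) = 0.43518980
C = S_0' * N(d1) - K * exp(-rT) * N(d2) = 0.91201559 * 0.71206352 - 0.8700 * 0.90846402 * 0.43518980 = 0.3055

Answer: Price = 0.3055


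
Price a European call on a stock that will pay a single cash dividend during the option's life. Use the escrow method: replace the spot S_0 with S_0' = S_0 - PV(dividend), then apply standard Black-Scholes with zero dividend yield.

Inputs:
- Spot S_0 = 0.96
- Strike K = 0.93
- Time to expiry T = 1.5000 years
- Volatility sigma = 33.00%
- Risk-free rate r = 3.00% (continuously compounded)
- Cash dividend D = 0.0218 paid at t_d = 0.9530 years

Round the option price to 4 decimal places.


PV(D) = D * exp(-r * t_d) = 0.0218 * 0.97181483 = 0.02118556
S_0' = S_0 - PV(D) = 0.9600 - 0.02118556 = 0.93881444
d1 = (ln(S_0'/K) + (r + sigma^2/2)*T) / (sigma*sqrt(T)) = 0.33676341
d2 = d1 - sigma*sqrt(T) = -0.06740240
exp(-rT) = 0.95599748
N(d1) = 0.63185237; N(d2) = 0.47313068
C = S_0' * N(d1) - K * exp(-rT) * N(d2) = 0.93881444 * 0.63185237 - 0.9300 * 0.95599748 * 0.47313068 = 0.1725

Answer: Price = 0.1725


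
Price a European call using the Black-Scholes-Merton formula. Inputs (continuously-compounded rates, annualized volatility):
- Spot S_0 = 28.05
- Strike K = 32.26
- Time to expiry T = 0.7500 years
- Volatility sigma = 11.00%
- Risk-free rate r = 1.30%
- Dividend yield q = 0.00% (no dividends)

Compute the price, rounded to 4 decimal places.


d1 = (ln(S/K) + (r - q + 0.5*sigma^2) * T) / (sigma * sqrt(T)) = -1.31795358
d2 = d1 - sigma * sqrt(T) = -1.41321637
exp(-rT) = 0.99029738; exp(-qT) = 1.00000000
C = S_0 * exp(-qT) * N(d1) - K * exp(-rT) * N(d2)
N(d1) = 0.09375959; N(d2) = 0.07879606
C = 28.0500 * 1.00000000 * 0.09375959 - 32.2600 * 0.99029738 * 0.07879606 = 0.1127

Answer: Price = 0.1127


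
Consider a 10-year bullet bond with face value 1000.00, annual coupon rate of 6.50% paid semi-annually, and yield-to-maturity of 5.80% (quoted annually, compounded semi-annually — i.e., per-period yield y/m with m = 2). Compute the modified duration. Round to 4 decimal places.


Answer: Modified duration = 7.3649

Derivation:
Coupon per period c = face * coupon_rate / m = 32.500000
Periods per year m = 2; per-period yield y/m = 0.029000
Number of cashflows N = 20
Cashflows (t years, CF_t, discount factor 1/(1+y/m)^(m*t), PV):
  t = 0.5000: CF_t = 32.500000, DF = 0.971817, PV = 31.584062
  t = 1.0000: CF_t = 32.500000, DF = 0.944429, PV = 30.693938
  t = 1.5000: CF_t = 32.500000, DF = 0.917812, PV = 29.828900
  t = 2.0000: CF_t = 32.500000, DF = 0.891946, PV = 28.988241
  t = 2.5000: CF_t = 32.500000, DF = 0.866808, PV = 28.171274
  t = 3.0000: CF_t = 32.500000, DF = 0.842379, PV = 27.377331
  t = 3.5000: CF_t = 32.500000, DF = 0.818639, PV = 26.605764
  t = 4.0000: CF_t = 32.500000, DF = 0.795567, PV = 25.855942
  t = 4.5000: CF_t = 32.500000, DF = 0.773146, PV = 25.127252
  t = 5.0000: CF_t = 32.500000, DF = 0.751357, PV = 24.419098
  t = 5.5000: CF_t = 32.500000, DF = 0.730182, PV = 23.730902
  t = 6.0000: CF_t = 32.500000, DF = 0.709603, PV = 23.062101
  t = 6.5000: CF_t = 32.500000, DF = 0.689605, PV = 22.412148
  t = 7.0000: CF_t = 32.500000, DF = 0.670170, PV = 21.780513
  t = 7.5000: CF_t = 32.500000, DF = 0.651282, PV = 21.166680
  t = 8.0000: CF_t = 32.500000, DF = 0.632928, PV = 20.570146
  t = 8.5000: CF_t = 32.500000, DF = 0.615090, PV = 19.990423
  t = 9.0000: CF_t = 32.500000, DF = 0.597755, PV = 19.427039
  t = 9.5000: CF_t = 32.500000, DF = 0.580909, PV = 18.879533
  t = 10.0000: CF_t = 1032.500000, DF = 0.564537, PV = 582.884578
Price P = sum_t PV_t = 1052.555865
First compute Macaulay numerator sum_t t * PV_t:
  t * PV_t at t = 0.5000: 15.792031
  t * PV_t at t = 1.0000: 30.693938
  t * PV_t at t = 1.5000: 44.743350
  t * PV_t at t = 2.0000: 57.976482
  t * PV_t at t = 2.5000: 70.428185
  t * PV_t at t = 3.0000: 82.131994
  t * PV_t at t = 3.5000: 93.120175
  t * PV_t at t = 4.0000: 103.423768
  t * PV_t at t = 4.5000: 113.072632
  t * PV_t at t = 5.0000: 122.095489
  t * PV_t at t = 5.5000: 130.519959
  t * PV_t at t = 6.0000: 138.372604
  t * PV_t at t = 6.5000: 145.678964
  t * PV_t at t = 7.0000: 152.463594
  t * PV_t at t = 7.5000: 158.750098
  t * PV_t at t = 8.0000: 164.561164
  t * PV_t at t = 8.5000: 169.918598
  t * PV_t at t = 9.0000: 174.843352
  t * PV_t at t = 9.5000: 179.355561
  t * PV_t at t = 10.0000: 5828.845783
Macaulay duration D = 7976.787721 / 1052.555865 = 7.578493
Modified duration = D / (1 + y/m) = 7.578493 / (1 + 0.029000) = 7.364911


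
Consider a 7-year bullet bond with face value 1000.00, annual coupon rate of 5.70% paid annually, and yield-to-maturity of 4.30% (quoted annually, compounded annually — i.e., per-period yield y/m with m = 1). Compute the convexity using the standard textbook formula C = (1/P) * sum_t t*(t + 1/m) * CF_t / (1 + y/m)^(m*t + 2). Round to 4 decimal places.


Coupon per period c = face * coupon_rate / m = 57.000000
Periods per year m = 1; per-period yield y/m = 0.043000
Number of cashflows N = 7
Cashflows (t years, CF_t, discount factor 1/(1+y/m)^(m*t), PV):
  t = 1.0000: CF_t = 57.000000, DF = 0.958773, PV = 54.650048
  t = 2.0000: CF_t = 57.000000, DF = 0.919245, PV = 52.396978
  t = 3.0000: CF_t = 57.000000, DF = 0.881347, PV = 50.236796
  t = 4.0000: CF_t = 57.000000, DF = 0.845012, PV = 48.165672
  t = 5.0000: CF_t = 57.000000, DF = 0.810174, PV = 46.179935
  t = 6.0000: CF_t = 57.000000, DF = 0.776773, PV = 44.276064
  t = 7.0000: CF_t = 1057.000000, DF = 0.744749, PV = 787.199534
Price P = sum_t PV_t = 1083.105026
Convexity numerator sum_t t*(t + 1/m) * CF_t / (1+y/m)^(m*t + 2):
  t = 1.0000: term = 100.473591
  t = 2.0000: term = 288.994031
  t = 3.0000: term = 554.159215
  t = 4.0000: term = 885.521277
  t = 5.0000: term = 1273.520533
  t = 6.0000: term = 1709.423534
  t = 7.0000: term = 40523.247163
Convexity = (1/P) * sum = 45335.339344 / 1083.105026 = 41.856827

Answer: Convexity = 41.8568
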